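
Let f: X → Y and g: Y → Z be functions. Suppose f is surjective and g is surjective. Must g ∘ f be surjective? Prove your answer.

Let c ∈ Z. Since g is surjective, there is b ∈ Y with g(b) = c. Since f is surjective, there is a ∈ X with f(a) = b.
Then (g ∘ f)(a) = g(b) = c. Therefore g ∘ f is surjective.

surjective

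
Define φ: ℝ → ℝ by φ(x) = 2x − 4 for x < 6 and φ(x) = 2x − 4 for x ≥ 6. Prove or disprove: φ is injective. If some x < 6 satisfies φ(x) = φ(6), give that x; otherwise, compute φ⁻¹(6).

5

Both pieces are strictly increasing (slopes 2 and 2), so each is injective on its own interval.
The left piece maps (−∞, 6) onto (−∞, 8); the right piece maps [6, ∞) onto [8, ∞).
These images are disjoint, so no value is attained by both pieces. Therefore φ is injective.
Because the two images are disjoint, no x < 6 has φ(x) = φ(6), so we compute φ⁻¹(6): 6 lies in (−∞, 8), so solve 2x − 4 = 6: x = (6 + 4)/2 = 5.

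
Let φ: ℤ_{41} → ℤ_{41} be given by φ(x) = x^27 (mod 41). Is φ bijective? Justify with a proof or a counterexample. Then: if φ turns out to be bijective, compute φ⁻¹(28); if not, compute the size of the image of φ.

17

Since 41 is prime, the nonzero elements of ℤ_{41} form a cyclic group of order 40.
As gcd(27, 40) = 1, raising to the 27th power is a bijection on this group: if x_1^27 ≡ x_2^27 then (x_1x_2^{−1})^27 = 1, and the only element of order dividing gcd(27, 40) = 1 is 1, so x_1 = x_2.
With φ(0) = 0 this makes φ injective on all of ℤ_{41}, hence bijective (finite equal-size domain and codomain). In particular φ is bijective.
Since φ is bijective, we find the preimage of 28. The inverse of x ↦ x^27 on (ℤ_{41})^× is x ↦ x^3, because 27·3 = 81 = 2·40 + 1 ≡ 1 (mod 40) and x^{40} = 1 for x ≠ 0 (Fermat). So φ⁻¹(28) = 28^3 mod 41.
Repeated squaring mod 41: 28^1 ≡ 28, 28^2 ≡ 28² = 784 ≡ 5. Since 3 = 2 + 1, 28^3 ≡ 5·28: 5·28 = 140 ≡ 17. So 28^3 ≡ 17 (mod 41).
Hence φ⁻¹(28) = 17.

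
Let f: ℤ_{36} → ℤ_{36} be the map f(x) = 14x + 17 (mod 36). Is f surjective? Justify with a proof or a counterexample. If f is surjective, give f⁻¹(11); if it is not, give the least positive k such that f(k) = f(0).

Since gcd(14, 36) = 2, we have 14x ≡ 0 (mod 2) for all x, so f(x) ≡ 1 (mod 2).
But 0 ≢ 1 (mod 2), so 0 ∈ ℤ_{36} has no preimage. Therefore f is not surjective.
Since f is not surjective, we find the least positive k with f(k) = f(0): this means 14k ≡ 0 (mod 36), i.e. 36 ∣ 14k. Since gcd(14, 36) = 2, dividing through by 2 this holds exactly when 18 ∣ 7k, and as gcd(7, 18) = 1, exactly when 18 ∣ k.
The smallest positive such k is 18.

18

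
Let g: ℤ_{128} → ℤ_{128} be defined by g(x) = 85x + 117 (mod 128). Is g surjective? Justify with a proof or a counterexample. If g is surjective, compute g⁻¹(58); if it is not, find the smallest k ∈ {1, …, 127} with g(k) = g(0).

Since gcd(85, 128) = 1, 85 is invertible modulo 128. Euclid's algorithm: 128 = 1·85 + 43, 85 = 1·43 + 42, 43 = 1·42 + 1; back-substituting gives 1 = 125·85 − 83·128, so 85⁻¹ ≡ 125 (mod 128).
Then y ↦ 125(y − 117) is a two-sided inverse to g, so every y ∈ ℤ_{128} has a preimage.
Thus g is surjective.
Since g is surjective, we compute g⁻¹(58): solve 85x + 117 ≡ 58 (mod 128), i.e. 85x ≡ 69 (mod 128).
Multiplying by 85⁻¹ = 125 gives x ≡ 125·69 = 8625 = 67·128 + 49 ≡ 49 (mod 128).
Check: g(49) = 85·49 + 117 = 4282 = 33·128 + 58 ≡ 58 (mod 128).

49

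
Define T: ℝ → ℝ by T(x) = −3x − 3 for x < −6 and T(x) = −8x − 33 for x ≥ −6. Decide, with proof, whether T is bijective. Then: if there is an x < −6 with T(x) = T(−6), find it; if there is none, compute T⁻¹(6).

Both pieces are strictly decreasing (slopes −3 and −8), so each is injective on its own interval.
The left piece maps (−∞, −6) onto (15, ∞); the right piece maps [−6, ∞) onto (−∞, 15].
Since 15 = 15, the images partition ℝ: T is injective and surjective, hence bijective.
Because the two images are disjoint, no x < −6 has T(x) = T(−6), so we compute T⁻¹(6): 6 lies in (−∞, 15], so solve −8x − 33 = 6: x = (6 + 33)/(−8) = −39/8.

-39/8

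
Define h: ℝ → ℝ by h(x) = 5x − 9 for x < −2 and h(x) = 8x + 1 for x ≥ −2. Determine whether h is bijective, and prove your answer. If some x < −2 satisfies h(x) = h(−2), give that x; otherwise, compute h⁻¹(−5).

-3/4

Both pieces are strictly increasing (slopes 5 and 8), so each is injective on its own interval.
The left piece maps (−∞, −2) onto (−∞, −19); the right piece maps [−2, ∞) onto [−15, ∞).
The images leave a gap (−19 has no preimage), so h is not surjective, hence not bijective.
Because the two images are disjoint, no x < −2 has h(x) = h(−2), so we compute h⁻¹(−5): −5 lies in [−15, ∞), so solve 8x + 1 = −5: x = (−5 − 1)/8 = −3/4.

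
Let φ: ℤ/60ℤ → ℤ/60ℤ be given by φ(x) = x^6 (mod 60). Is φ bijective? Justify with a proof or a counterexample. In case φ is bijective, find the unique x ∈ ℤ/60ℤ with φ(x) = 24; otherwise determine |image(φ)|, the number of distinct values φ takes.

12

φ(2): Repeated squaring mod 60: 2^1 ≡ 2, 2^2 ≡ 2² = 4, 2^4 ≡ 4² = 16. Since 6 = 4 + 2, 2^6 ≡ 16·4: 16·4 = 64 ≡ 4. So 2^6 ≡ 4 (mod 60).
φ(8): Repeated squaring mod 60: 8^1 ≡ 8, 8^2 ≡ 8² = 64 ≡ 4, 8^4 ≡ 4² = 16. Since 6 = 4 + 2, 8^6 ≡ 16·4: 16·4 = 64 ≡ 4. So 8^6 ≡ 4 (mod 60).
So φ(2) = φ(8) = 4 while 2 ≠ 8, hence φ is not injective, hence not bijective.
Since φ is not bijective, we determine |image(φ)|. Computing x^6 mod 60 for each x (by repeated squaring, reducing mod 60 at every step), the values φ(0), φ(1), …, φ(59) are: 0, 1, 4, 9, 16, 25, 36, 49, 4, 21, 40, 1, 24, 49, 16, 45, 16, 49, 24, 1, 40, 21, 4, 49, 36, 25, 16, 9, 4, 1, 0, 1, 4, 9, 16, 25, 36, 49, 4, 21, 40, 1, 24, 49, 16, 45, 16, 49, 24, 1, 40, 21, 4, 49, 36, 25, 16, 9, 4, 1.
The distinct values are {0, 1, 4, 9, 16, 21, 24, 25, 36, 40, 45, 49}; there are 12 of them.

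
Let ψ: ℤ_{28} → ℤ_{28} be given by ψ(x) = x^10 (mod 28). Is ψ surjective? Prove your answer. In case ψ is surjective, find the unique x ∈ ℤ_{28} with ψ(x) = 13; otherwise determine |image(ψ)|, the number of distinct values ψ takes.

8

ψ(6): Repeated squaring mod 28: 6^1 ≡ 6, 6^2 ≡ 6² = 36 ≡ 8, 6^4 ≡ 8² = 64 ≡ 8, 6^8 ≡ 8² = 64 ≡ 8. Since 10 = 8 + 2, 6^10 ≡ 8·8: 8·8 = 64 ≡ 8. So 6^10 ≡ 8 (mod 28).
ψ(8): Repeated squaring mod 28: 8^1 ≡ 8, 8^2 ≡ 8² = 64 ≡ 8, 8^4 ≡ 8² = 64 ≡ 8, 8^8 ≡ 8² = 64 ≡ 8. Since 10 = 8 + 2, 8^10 ≡ 8·8: 8·8 = 64 ≡ 8. So 8^10 ≡ 8 (mod 28).
So ψ(6) = ψ(8) = 8 while 6 ≠ 8, therefore ψ is not injective.
A non-injective map from the 28-element set ℤ_{28} to itself takes at most 27 distinct values, so it cannot be surjective. So ψ is not surjective.
Since ψ is not surjective, we determine |image(ψ)|. Computing x^10 mod 28 for each x (by repeated squaring, reducing mod 28 at every step), the values ψ(0), ψ(1), …, ψ(27) are: 0, 1, 16, 25, 4, 9, 8, 21, 8, 9, 4, 25, 16, 1, 0, 1, 16, 25, 4, 9, 8, 21, 8, 9, 4, 25, 16, 1.
The distinct values are {0, 1, 4, 8, 9, 16, 21, 25}; there are 8 of them.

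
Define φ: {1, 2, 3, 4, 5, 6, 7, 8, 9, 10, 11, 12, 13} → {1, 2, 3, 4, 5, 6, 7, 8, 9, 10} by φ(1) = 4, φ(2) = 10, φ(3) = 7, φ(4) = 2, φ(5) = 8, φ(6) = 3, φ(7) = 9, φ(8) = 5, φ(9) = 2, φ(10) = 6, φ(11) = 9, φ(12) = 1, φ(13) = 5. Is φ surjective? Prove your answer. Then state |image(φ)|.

Every element of the codomain has a preimage: 1 = φ(12), 2 = φ(4), 3 = φ(6), 4 = φ(1), 5 = φ(8), 6 = φ(10), 7 = φ(3), 8 = φ(5), 9 = φ(7), 10 = φ(2).
Hence φ is surjective.
The image of φ is {1, 2, 3, 4, 5, 6, 7, 8, 9, 10}, which has 10 elements.

10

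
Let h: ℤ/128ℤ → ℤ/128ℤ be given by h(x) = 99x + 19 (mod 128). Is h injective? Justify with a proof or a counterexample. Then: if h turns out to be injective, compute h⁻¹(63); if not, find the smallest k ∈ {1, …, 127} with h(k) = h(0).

100

Suppose h(a) = h(b) in ℤ/128ℤ. Then 99a + 19 ≡ 99b + 19 (mod 128), so 99(a − b) ≡ 0 (mod 128).
Since gcd(99, 128) = 1, 99 is invertible modulo 128, thus a − b ≡ 0 (mod 128), i.e. a = b.
Thus h is injective.
We now compute 99⁻¹ mod 128 explicitly. Euclid's algorithm: 128 = 1·99 + 29, 99 = 3·29 + 12, 29 = 2·12 + 5, 12 = 2·5 + 2, 5 = 2·2 + 1; back-substituting gives 1 = 75·99 − 58·128, so 99⁻¹ ≡ 75 (mod 128).
Since h is injective, we compute h⁻¹(63): solve 99x + 19 ≡ 63 (mod 128), i.e. 99x ≡ 44 (mod 128).
Multiplying by 99⁻¹ = 75 gives x ≡ 75·44 = 3300 = 25·128 + 100 ≡ 100 (mod 128).
Check: h(100) = 99·100 + 19 = 9919 = 77·128 + 63 ≡ 63 (mod 128).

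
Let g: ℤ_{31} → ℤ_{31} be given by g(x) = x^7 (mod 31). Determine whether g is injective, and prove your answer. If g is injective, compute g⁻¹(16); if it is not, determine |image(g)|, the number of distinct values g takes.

4

Since 31 is prime, the nonzero elements of ℤ_{31} form a cyclic group of order 30.
As gcd(7, 30) = 1, raising to the 7th power is a bijection on this group: if x_1^7 ≡ x_2^7 then (x_1x_2^{−1})^7 = 1, and the only element of order dividing gcd(7, 30) = 1 is 1, so x_1 = x_2.
With g(0) = 0 this makes g injective on all of ℤ_{31}, hence bijective (finite equal-size domain and codomain). In particular g is injective.
Since g is injective, we find the preimage of 16. The inverse of x ↦ x^7 on (ℤ_{31})^× is x ↦ x^13, because 7·13 = 91 = 3·30 + 1 ≡ 1 (mod 30) and x^{30} = 1 for x ≠ 0 (Fermat). So g⁻¹(16) = 16^13 mod 31.
Repeated squaring mod 31: 16^1 ≡ 16, 16^2 ≡ 16² = 256 ≡ 8, 16^4 ≡ 8² = 64 ≡ 2, 16^8 ≡ 2² = 4. Since 13 = 8 + 4 + 1, 16^13 ≡ 4·2·16: 4·2 = 8, then 8·16 = 128 ≡ 4. So 16^13 ≡ 4 (mod 31).
Hence g⁻¹(16) = 4.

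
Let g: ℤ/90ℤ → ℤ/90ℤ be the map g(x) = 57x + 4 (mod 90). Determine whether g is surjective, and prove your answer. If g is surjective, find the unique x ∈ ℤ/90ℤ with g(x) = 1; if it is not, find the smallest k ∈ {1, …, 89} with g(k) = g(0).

30

Since gcd(57, 90) = 3, we have 57x ≡ 0 (mod 3) for all x, so g(x) ≡ 1 (mod 3).
But 0 ≢ 1 (mod 3), so 0 ∈ ℤ/90ℤ has no preimage. Thus g is not surjective.
Since g is not surjective, we find the least positive k with g(k) = g(0): this means 57k ≡ 0 (mod 90), i.e. 90 ∣ 57k. Since gcd(57, 90) = 3, dividing through by 3 this holds exactly when 30 ∣ 19k, and as gcd(19, 30) = 1, exactly when 30 ∣ k.
The smallest positive such k is 30.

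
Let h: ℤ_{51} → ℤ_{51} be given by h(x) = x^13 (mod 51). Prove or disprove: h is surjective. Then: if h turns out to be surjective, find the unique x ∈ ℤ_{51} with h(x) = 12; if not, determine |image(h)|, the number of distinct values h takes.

3

Computing x^13 mod 51 for each x (by repeated squaring, reducing mod 51 at every step), the values h(0), h(1), …, h(50) are: 0, 1, 32, 12, 4, 20, 27, 40, 26, 42, 28, 41, 48, 13, 5, 36, 16, 17, 18, 49, 29, 21, 37, 44, 6, 43, 8, 45, 7, 14, 30, 22, 2, 33, 34, 35, 15, 46, 38, 3, 10, 23, 9, 25, 11, 24, 31, 47, 39, 19, 50.
Every element of ℤ_{51} appears exactly once in this list, so h is a bijection, and in particular surjective.
Since h is surjective, we read off the preimage of 12 from the same table: h(3) = 12, so h⁻¹(12) = 3.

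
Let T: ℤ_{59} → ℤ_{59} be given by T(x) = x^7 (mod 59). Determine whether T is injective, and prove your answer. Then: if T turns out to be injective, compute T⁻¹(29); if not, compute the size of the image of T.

Since 59 is prime, the nonzero elements of ℤ_{59} form a cyclic group of order 58.
As gcd(7, 58) = 1, raising to the 7th power is a bijection on this group: if a^7 ≡ b^7 then (ab^{−1})^7 = 1, and the only element of order dividing gcd(7, 58) = 1 is 1, so a = b.
With T(0) = 0 this makes T injective on all of ℤ_{59}, hence bijective (finite equal-size domain and codomain). In particular T is injective.
Since T is injective, we find the preimage of 29. The inverse of x ↦ x^7 on (ℤ_{59})^× is x ↦ x^25, because 7·25 = 175 = 3·58 + 1 ≡ 1 (mod 58) and x^{58} = 1 for x ≠ 0 (Fermat). So T⁻¹(29) = 29^25 mod 59.
Repeated squaring mod 59: 29^1 ≡ 29, 29^2 ≡ 29² = 841 ≡ 15, 29^4 ≡ 15² = 225 ≡ 48, 29^8 ≡ 48² = 2304 ≡ 3, 29^16 ≡ 3² = 9. Since 25 = 16 + 8 + 1, 29^25 ≡ 9·3·29: 9·3 = 27, then 27·29 = 783 ≡ 16. So 29^25 ≡ 16 (mod 59).
Hence T⁻¹(29) = 16.

16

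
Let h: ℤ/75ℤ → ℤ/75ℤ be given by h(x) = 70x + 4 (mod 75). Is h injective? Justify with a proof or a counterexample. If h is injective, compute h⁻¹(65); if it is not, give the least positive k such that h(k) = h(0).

15

Recall that injectivity means: for all a, b in the domain, h(a) = h(b) implies a = b.
We have gcd(70, 75) = 5 > 1. Taking a = 0 and b = 15: h(0) = 4 and h(15) = 70·15 + 4 = 1054 ≡ 4 (mod 75).
So h(0) = h(15) while 0 ≠ 15, hence h is not injective.
Since h is not injective, we find the least positive k with h(k) = h(0): this means 70k ≡ 0 (mod 75), i.e. 75 ∣ 70k. Since gcd(70, 75) = 5, dividing through by 5 this holds exactly when 15 ∣ 14k, and as gcd(14, 15) = 1, exactly when 15 ∣ k.
The smallest positive such k is 15.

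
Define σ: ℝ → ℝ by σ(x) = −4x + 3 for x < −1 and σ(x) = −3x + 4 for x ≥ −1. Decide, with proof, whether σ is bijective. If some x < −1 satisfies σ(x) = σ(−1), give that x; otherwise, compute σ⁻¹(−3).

Both pieces are strictly decreasing (slopes −4 and −3), so each is injective on its own interval.
The left piece maps (−∞, −1) onto (7, ∞); the right piece maps [−1, ∞) onto (−∞, 7].
Since 7 = 7, the images partition ℝ: σ is injective and surjective, hence bijective.
Because the two images are disjoint, no x < −1 has σ(x) = σ(−1), so we compute σ⁻¹(−3): −3 lies in (−∞, 7], so solve −3x + 4 = −3: x = (−3 − 4)/(−3) = 7/3.

7/3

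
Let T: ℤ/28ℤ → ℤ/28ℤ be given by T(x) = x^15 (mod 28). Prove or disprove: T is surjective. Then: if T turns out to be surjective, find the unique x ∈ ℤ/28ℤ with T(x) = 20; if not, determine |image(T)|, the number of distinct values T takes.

T(2): Repeated squaring mod 28: 2^1 ≡ 2, 2^2 ≡ 2² = 4, 2^4 ≡ 4² = 16, 2^8 ≡ 16² = 256 ≡ 4. Since 15 = 8 + 4 + 2 + 1, 2^15 ≡ 4·16·4·2: 4·16 = 64 ≡ 8, then 8·4 = 32 ≡ 4, then 4·2 = 8. So 2^15 ≡ 8 (mod 28).
T(4): Repeated squaring mod 28: 4^1 ≡ 4, 4^2 ≡ 4² = 16, 4^4 ≡ 16² = 256 ≡ 4, 4^8 ≡ 4² = 16. Since 15 = 8 + 4 + 2 + 1, 4^15 ≡ 16·4·16·4: 16·4 = 64 ≡ 8, then 8·16 = 128 ≡ 16, then 16·4 = 64 ≡ 8. So 4^15 ≡ 8 (mod 28).
So T(2) = T(4) = 8 while 2 ≠ 4, thus T is not injective.
A non-injective map from the 28-element set ℤ/28ℤ to itself takes at most 27 distinct values, so it cannot be surjective. Therefore T is not surjective.
Since T is not surjective, we determine |image(T)|. Computing x^15 mod 28 for each x (by repeated squaring, reducing mod 28 at every step), the values T(0), T(1), …, T(27) are: 0, 1, 8, 27, 8, 13, 20, 7, 8, 1, 20, 15, 20, 13, 0, 15, 8, 13, 8, 27, 20, 21, 8, 15, 20, 1, 20, 27.
The distinct values are {0, 1, 7, 8, 13, 15, 20, 21, 27}; there are 9 of them.

9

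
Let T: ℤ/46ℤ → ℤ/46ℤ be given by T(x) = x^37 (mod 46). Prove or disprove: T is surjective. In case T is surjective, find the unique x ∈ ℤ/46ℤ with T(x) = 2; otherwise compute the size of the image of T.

8

Computing x^37 mod 46 for each x (by repeated squaring, reducing mod 46 at every step), the values T(0), T(1), …, T(45) are: 0, 1, 16, 35, 26, 19, 8, 37, 2, 29, 28, 33, 36, 41, 40, 21, 32, 15, 4, 43, 34, 7, 22, 23, 24, 39, 12, 3, 42, 31, 14, 25, 6, 5, 10, 13, 18, 17, 44, 9, 38, 27, 20, 11, 30, 45.
Every element of ℤ/46ℤ appears exactly once in this list, so T is a bijection, and in particular surjective.
Since T is surjective, we read off the preimage of 2 from the same table: T(8) = 2, so T⁻¹(2) = 8.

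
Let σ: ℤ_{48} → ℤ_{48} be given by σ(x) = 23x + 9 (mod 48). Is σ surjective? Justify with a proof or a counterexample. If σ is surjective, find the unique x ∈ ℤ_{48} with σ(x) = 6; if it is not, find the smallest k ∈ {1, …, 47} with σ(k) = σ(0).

27

Since gcd(23, 48) = 1, 23 is invertible modulo 48. Euclid's algorithm: 48 = 2·23 + 2, 23 = 11·2 + 1; back-substituting gives 1 = 23·23 − 11·48, so 23⁻¹ ≡ 23 (mod 48).
Then y ↦ 23(y − 9) is a two-sided inverse to σ, so every y ∈ ℤ_{48} has a preimage.
Hence σ is surjective.
Since σ is surjective, we compute σ⁻¹(6): solve 23x + 9 ≡ 6 (mod 48), i.e. 23x ≡ 45 (mod 48).
Multiplying by 23⁻¹ = 23 gives x ≡ 23·45 = 1035 = 21·48 + 27 ≡ 27 (mod 48).
Check: σ(27) = 23·27 + 9 = 630 = 13·48 + 6 ≡ 6 (mod 48).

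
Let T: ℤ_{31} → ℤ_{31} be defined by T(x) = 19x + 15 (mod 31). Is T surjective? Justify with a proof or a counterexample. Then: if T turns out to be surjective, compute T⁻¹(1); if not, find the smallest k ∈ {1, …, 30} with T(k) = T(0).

Since gcd(19, 31) = 1, 19 is invertible modulo 31. Euclid's algorithm: 31 = 1·19 + 12, 19 = 1·12 + 7, 12 = 1·7 + 5, 7 = 1·5 + 2, 5 = 2·2 + 1; back-substituting gives 1 = 18·19 − 11·31, so 19⁻¹ ≡ 18 (mod 31).
Then y ↦ 18(y − 15) is a two-sided inverse to T, so every y ∈ ℤ_{31} has a preimage.
Thus T is surjective.
Since T is surjective, we compute T⁻¹(1): solve 19x + 15 ≡ 1 (mod 31), i.e. 19x ≡ 17 (mod 31).
Multiplying by 19⁻¹ = 18 gives x ≡ 18·17 = 306 = 9·31 + 27 ≡ 27 (mod 31).
Check: T(27) = 19·27 + 15 = 528 = 17·31 + 1 ≡ 1 (mod 31).

27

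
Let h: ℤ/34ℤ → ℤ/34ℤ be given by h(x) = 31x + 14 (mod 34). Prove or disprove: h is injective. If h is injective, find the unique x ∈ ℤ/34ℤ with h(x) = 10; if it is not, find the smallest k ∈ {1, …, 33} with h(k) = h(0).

If h(s) = h(t), then 31s ≡ 31t (mod 34). Because gcd(31, 34) = 1, we may cancel 31 to get s ≡ t (mod 34).
Therefore h is injective.
We now compute 31⁻¹ mod 34 explicitly. Euclid's algorithm: 34 = 1·31 + 3, 31 = 10·3 + 1; back-substituting gives 1 = 11·31 − 10·34, so 31⁻¹ ≡ 11 (mod 34).
Since h is injective, we find h⁻¹(10): we need 31x ≡ 10 − 14 ≡ 30 (mod 34). Using 31⁻¹ = 11: x ≡ 11·30 = 330 = 9·34 + 24, so x = 24.
Check: h(24) = 31·24 + 14 = 758 = 22·34 + 10 ≡ 10 (mod 34).

24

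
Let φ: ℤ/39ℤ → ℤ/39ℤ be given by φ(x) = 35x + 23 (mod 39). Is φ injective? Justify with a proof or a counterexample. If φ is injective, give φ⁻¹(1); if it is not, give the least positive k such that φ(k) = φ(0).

25

If φ(s) = φ(t), then 35s ≡ 35t (mod 39). Because gcd(35, 39) = 1, we may cancel 35 to get s ≡ t (mod 39).
Thus φ is injective.
We now compute 35⁻¹ mod 39 explicitly. Euclid's algorithm: 39 = 1·35 + 4, 35 = 8·4 + 3, 4 = 1·3 + 1; back-substituting gives 1 = 29·35 − 26·39, so 35⁻¹ ≡ 29 (mod 39).
Since φ is injective, we compute φ⁻¹(1): solve 35x + 23 ≡ 1 (mod 39), i.e. 35x ≡ 17 (mod 39).
Multiplying by 35⁻¹ = 29 gives x ≡ 29·17 = 493 = 12·39 + 25 ≡ 25 (mod 39).
Check: φ(25) = 35·25 + 23 = 898 = 23·39 + 1 ≡ 1 (mod 39).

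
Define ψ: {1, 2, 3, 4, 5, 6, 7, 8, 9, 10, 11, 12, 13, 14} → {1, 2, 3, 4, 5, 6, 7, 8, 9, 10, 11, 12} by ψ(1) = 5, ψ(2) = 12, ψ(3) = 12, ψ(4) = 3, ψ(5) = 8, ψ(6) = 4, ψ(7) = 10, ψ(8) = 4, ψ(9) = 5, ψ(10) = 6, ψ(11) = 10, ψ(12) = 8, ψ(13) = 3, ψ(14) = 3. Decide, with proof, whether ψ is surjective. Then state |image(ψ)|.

7

No element maps to 1, so ψ is not surjective.
The image of ψ is {3, 4, 5, 6, 8, 10, 12}, which has 7 elements.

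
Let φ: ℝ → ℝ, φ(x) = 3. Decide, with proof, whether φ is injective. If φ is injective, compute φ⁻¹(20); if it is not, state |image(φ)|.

φ(0) = 3 = φ(1) with 0 ≠ 1, so φ is not injective.
Since φ is not injective, we state |image(φ)|: the image of φ is {3}, which has 1 element.

1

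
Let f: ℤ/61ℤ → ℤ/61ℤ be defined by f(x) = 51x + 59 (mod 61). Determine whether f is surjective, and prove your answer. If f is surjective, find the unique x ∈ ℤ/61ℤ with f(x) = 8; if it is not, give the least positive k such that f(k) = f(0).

By definition, surjectivity means every element of the codomain has a preimage under f.
Since gcd(51, 61) = 1, 51 is invertible modulo 61. Euclid's algorithm: 61 = 1·51 + 10, 51 = 5·10 + 1; back-substituting gives 1 = 6·51 − 5·61, so 51⁻¹ ≡ 6 (mod 61).
For any y ∈ ℤ/61ℤ, x = 6(y − 59) mod 61 satisfies f(x) = 51·6(y − 59) + 59 ≡ y (since 51·6 ≡ 1 mod 61). So every y has a preimage.
So f is surjective.
Since f is surjective, we compute f⁻¹(8): solve 51x + 59 ≡ 8 (mod 61), i.e. 51x ≡ 10 (mod 61).
Multiplying by 51⁻¹ = 6 gives x ≡ 6·10 = 60 ≡ 60 (mod 61).
Check: f(60) = 51·60 + 59 = 3119 = 51·61 + 8 ≡ 8 (mod 61).

60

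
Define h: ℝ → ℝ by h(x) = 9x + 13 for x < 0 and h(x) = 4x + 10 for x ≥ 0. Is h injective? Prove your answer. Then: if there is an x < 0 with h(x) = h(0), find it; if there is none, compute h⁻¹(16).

-1/3

Both pieces are strictly increasing (slopes 9 and 4), so each is injective on its own interval.
The left piece maps (−∞, 0) onto (−∞, 13); the right piece maps [0, ∞) onto [10, ∞).
These images overlap. In particular h(0) = 10 (right piece), and solving 9x + 13 = 10 on the left piece gives x = −1/3 < 0.
So h(−1/3) = h(0) with −1/3 ≠ 0, and h is not injective. This x = −1/3 is the requested value below 0.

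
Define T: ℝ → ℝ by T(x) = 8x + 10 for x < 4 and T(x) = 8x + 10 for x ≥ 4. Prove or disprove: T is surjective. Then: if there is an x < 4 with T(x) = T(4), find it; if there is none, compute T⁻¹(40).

15/4

Both pieces are strictly increasing (slopes 8 and 8), so each is injective on its own interval.
The left piece maps (−∞, 4) onto (−∞, 42); the right piece maps [4, ∞) onto [42, ∞).
These images together cover ℝ, so T is surjective.
Because the two images are disjoint, no x < 4 has T(x) = T(4), so we compute T⁻¹(40): 40 lies in (−∞, 42), so solve 8x + 10 = 40: x = (40 − 10)/8 = 15/4.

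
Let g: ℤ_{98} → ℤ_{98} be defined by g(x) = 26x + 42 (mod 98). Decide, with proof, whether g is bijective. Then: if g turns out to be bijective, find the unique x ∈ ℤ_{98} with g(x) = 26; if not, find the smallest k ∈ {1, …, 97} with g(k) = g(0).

49

We have gcd(26, 98) = 2 > 1. Taking s = 0 and t = 49: g(0) = 42 and g(49) = 26·49 + 42 = 1316 ≡ 42 (mod 98).
So g(0) = g(49) while 0 ≠ 49, therefore g is not injective, hence not bijective.
Since g is not bijective, we find the least positive k with g(k) = g(0): this means 26k ≡ 0 (mod 98), i.e. 98 ∣ 26k. Since gcd(26, 98) = 2, dividing through by 2 this holds exactly when 49 ∣ 13k, and as gcd(13, 49) = 1, exactly when 49 ∣ k.
The smallest positive such k is 49.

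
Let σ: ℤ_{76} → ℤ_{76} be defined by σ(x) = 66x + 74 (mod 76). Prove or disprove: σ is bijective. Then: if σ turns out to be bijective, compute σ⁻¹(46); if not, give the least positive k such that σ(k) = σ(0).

38

By definition, σ is injective if σ(u) = σ(v) implies u = v.
We have gcd(66, 76) = 2 > 1. Taking u = 0 and v = 38: σ(0) = 74 and σ(38) = 66·38 + 74 = 2582 ≡ 74 (mod 76).
So σ(0) = σ(38) while 0 ≠ 38, therefore σ is not injective, hence not bijective.
Since σ is not bijective, we find the least positive k with σ(k) = σ(0): this means 66k ≡ 0 (mod 76), i.e. 76 ∣ 66k. Since gcd(66, 76) = 2, dividing through by 2 this holds exactly when 38 ∣ 33k, and as gcd(33, 38) = 1, exactly when 38 ∣ k.
The smallest positive such k is 38.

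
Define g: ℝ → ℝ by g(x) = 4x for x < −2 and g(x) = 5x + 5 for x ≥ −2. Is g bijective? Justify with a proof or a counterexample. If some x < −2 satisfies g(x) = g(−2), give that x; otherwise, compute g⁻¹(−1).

-6/5

Both pieces are strictly increasing (slopes 4 and 5), so each is injective on its own interval.
The left piece maps (−∞, −2) onto (−∞, −8); the right piece maps [−2, ∞) onto [−5, ∞).
The images leave a gap (−8 has no preimage), so g is not surjective, hence not bijective.
Because the two images are disjoint, no x < −2 has g(x) = g(−2), so we compute g⁻¹(−1): −1 lies in [−5, ∞), so solve 5x + 5 = −1: x = (−1 − 5)/5 = −6/5.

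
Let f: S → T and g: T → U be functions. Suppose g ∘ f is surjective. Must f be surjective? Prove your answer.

not surjective

No. Take S = {0, 1, 2}, T = {0, 1, 2, 3}, U = {0}, f(a) = 0 for every a ∈ S, and g(b) = 0 for every b ∈ T.
Then g ∘ f is surjective onto {0}, but 3 ∈ T has no preimage under f, so f is not surjective.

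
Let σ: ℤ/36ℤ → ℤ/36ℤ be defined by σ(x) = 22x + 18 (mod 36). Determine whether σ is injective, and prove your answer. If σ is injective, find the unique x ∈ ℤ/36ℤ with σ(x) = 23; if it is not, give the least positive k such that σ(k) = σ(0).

18

We have gcd(22, 36) = 2 > 1. Taking s = 0 and t = 18: σ(0) = 18 and σ(18) = 22·18 + 18 = 414 ≡ 18 (mod 36).
So σ(0) = σ(18) while 0 ≠ 18, therefore σ is not injective.
Since σ is not injective, we find the least positive k with σ(k) = σ(0): this means 22k ≡ 0 (mod 36), i.e. 36 ∣ 22k. Since gcd(22, 36) = 2, dividing through by 2 this holds exactly when 18 ∣ 11k, and as gcd(11, 18) = 1, exactly when 18 ∣ k.
The smallest positive such k is 18.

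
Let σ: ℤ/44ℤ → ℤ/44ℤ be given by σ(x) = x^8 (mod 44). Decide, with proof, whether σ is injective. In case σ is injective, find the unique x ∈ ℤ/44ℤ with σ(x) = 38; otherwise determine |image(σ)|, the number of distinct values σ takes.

12

σ(10): Repeated squaring mod 44: 10^1 ≡ 10, 10^2 ≡ 10² = 100 ≡ 12, 10^4 ≡ 12² = 144 ≡ 12, 10^8 ≡ 12² = 144 ≡ 12. So 10^8 ≡ 12 (mod 44).
σ(12): Repeated squaring mod 44: 12^1 ≡ 12, 12^2 ≡ 12² = 144 ≡ 12, 12^4 ≡ 12² = 144 ≡ 12, 12^8 ≡ 12² = 144 ≡ 12. So 12^8 ≡ 12 (mod 44).
So σ(10) = σ(12) = 12 while 10 ≠ 12, thus σ is not injective.
Since σ is not injective, we determine |image(σ)|. Computing x^8 mod 44 for each x (by repeated squaring, reducing mod 44 at every step), the values σ(0), σ(1), …, σ(43) are: 0, 1, 36, 5, 20, 37, 4, 9, 16, 25, 12, 33, 12, 25, 16, 9, 4, 37, 20, 5, 36, 1, 0, 1, 36, 5, 20, 37, 4, 9, 16, 25, 12, 33, 12, 25, 16, 9, 4, 37, 20, 5, 36, 1.
The distinct values are {0, 1, 4, 5, 9, 12, 16, 20, 25, 33, 36, 37}; there are 12 of them.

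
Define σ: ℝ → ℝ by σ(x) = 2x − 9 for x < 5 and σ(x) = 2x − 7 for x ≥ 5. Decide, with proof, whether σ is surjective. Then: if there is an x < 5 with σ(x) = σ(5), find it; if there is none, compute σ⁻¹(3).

5

Both pieces are strictly increasing (slopes 2 and 2), so each is injective on its own interval.
The left piece maps (−∞, 5) onto (−∞, 1); the right piece maps [5, ∞) onto [3, ∞).
The union (−∞, 1) ∪ [3, ∞) omits the interval between 1 and 3; in particular 1 has no preimage. So σ is not surjective.
Because the two images are disjoint, no x < 5 has σ(x) = σ(5), so we compute σ⁻¹(3): 3 lies in [3, ∞), so solve 2x − 7 = 3: x = (3 + 7)/2 = 5.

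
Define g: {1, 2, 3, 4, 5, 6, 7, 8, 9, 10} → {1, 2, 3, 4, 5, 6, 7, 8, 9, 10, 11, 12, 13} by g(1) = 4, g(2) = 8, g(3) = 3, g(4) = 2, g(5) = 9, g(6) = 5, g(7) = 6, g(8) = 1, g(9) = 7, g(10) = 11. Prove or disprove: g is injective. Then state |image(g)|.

The values g(1), …, g(10) are 4, 8, 3, 2, 9, 5, 6, 1, 7, 11 — all distinct.
So g(s) = g(t) only when s = t, and g is injective.
The image of g is {1, 2, 3, 4, 5, 6, 7, 8, 9, 11}, which has 10 elements.

10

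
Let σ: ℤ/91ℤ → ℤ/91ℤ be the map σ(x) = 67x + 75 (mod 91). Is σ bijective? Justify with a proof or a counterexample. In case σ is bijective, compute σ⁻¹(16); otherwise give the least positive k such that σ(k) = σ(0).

29

Recall that injectivity means: for all x_1, x_2 in the domain, σ(x_1) = σ(x_2) implies x_1 = x_2.
Suppose σ(x_1) = σ(x_2) in ℤ/91ℤ. Then 67x_1 + 75 ≡ 67x_2 + 75 (mod 91), therefore 67(x_1 − x_2) ≡ 0 (mod 91).
Since gcd(67, 91) = 1, 67 is invertible modulo 91, thus x_1 − x_2 ≡ 0 (mod 91), i.e. x_1 = x_2.
We now compute 67⁻¹ mod 91 explicitly. Euclid's algorithm: 91 = 1·67 + 24, 67 = 2·24 + 19, 24 = 1·19 + 5, 19 = 3·5 + 4, 5 = 1·4 + 1; back-substituting gives 1 = 72·67 − 53·91, so 67⁻¹ ≡ 72 (mod 91).
For any y ∈ ℤ/91ℤ, x = 72(y − 75) mod 91 satisfies σ(x) = 67·72(y − 75) + 75 ≡ y (since 67·72 ≡ 1 mod 91). So every y has a preimage.
Therefore σ is bijective.
Since σ is bijective, we compute σ⁻¹(16): solve 67x + 75 ≡ 16 (mod 91), i.e. 67x ≡ 32 (mod 91).
Multiplying by 67⁻¹ = 72 gives x ≡ 72·32 = 2304 = 25·91 + 29 ≡ 29 (mod 91).
Check: σ(29) = 67·29 + 75 = 2018 = 22·91 + 16 ≡ 16 (mod 91).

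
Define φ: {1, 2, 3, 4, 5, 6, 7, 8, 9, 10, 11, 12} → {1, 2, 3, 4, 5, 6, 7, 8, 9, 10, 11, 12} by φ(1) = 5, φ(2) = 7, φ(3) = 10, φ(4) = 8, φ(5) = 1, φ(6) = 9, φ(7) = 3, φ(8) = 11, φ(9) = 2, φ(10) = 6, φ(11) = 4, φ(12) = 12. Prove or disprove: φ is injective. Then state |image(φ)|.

The values φ(1), …, φ(12) are 5, 7, 10, 8, 1, 9, 3, 11, 2, 6, 4, 12 — all distinct.
So φ(a) = φ(b) only when a = b, and φ is injective.
The image of φ is {1, 2, 3, 4, 5, 6, 7, 8, 9, 10, 11, 12}, which has 12 elements.

12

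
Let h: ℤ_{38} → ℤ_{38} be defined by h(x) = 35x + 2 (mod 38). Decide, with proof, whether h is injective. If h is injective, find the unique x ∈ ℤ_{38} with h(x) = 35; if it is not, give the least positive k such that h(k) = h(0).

By definition, injectivity means: for all a, b in the domain, h(a) = h(b) implies a = b.
If h(a) = h(b), then 35a ≡ 35b (mod 38). Because gcd(35, 38) = 1, we may cancel 35 to get a ≡ b (mod 38).
Hence h is injective.
We now compute 35⁻¹ mod 38 explicitly. Euclid's algorithm: 38 = 1·35 + 3, 35 = 11·3 + 2, 3 = 1·2 + 1; back-substituting gives 1 = 25·35 − 23·38, so 35⁻¹ ≡ 25 (mod 38).
Since h is injective, we compute h⁻¹(35): solve 35x + 2 ≡ 35 (mod 38), i.e. 35x ≡ 33 (mod 38).
Multiplying by 35⁻¹ = 25 gives x ≡ 25·33 = 825 = 21·38 + 27 ≡ 27 (mod 38).
Check: h(27) = 35·27 + 2 = 947 = 24·38 + 35 ≡ 35 (mod 38).

27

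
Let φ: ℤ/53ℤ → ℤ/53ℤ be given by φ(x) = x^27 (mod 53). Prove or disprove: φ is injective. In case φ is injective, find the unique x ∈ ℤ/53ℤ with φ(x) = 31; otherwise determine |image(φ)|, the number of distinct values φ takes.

Since 53 is prime, the nonzero elements of ℤ/53ℤ form a cyclic group of order 52.
As gcd(27, 52) = 1, raising to the 27th power is a bijection on this group: if u^27 ≡ v^27 then (uv^{−1})^27 = 1, and the only element of order dividing gcd(27, 52) = 1 is 1, so u = v.
With φ(0) = 0 this makes φ injective on all of ℤ/53ℤ, hence bijective (finite equal-size domain and codomain). In particular φ is injective.
Since φ is injective, we find the preimage of 31. The inverse of x ↦ x^27 on (ℤ/53ℤ)^× is x ↦ x^27, because 27·27 = 729 = 14·52 + 1 ≡ 1 (mod 52) and x^{52} = 1 for x ≠ 0 (Fermat). So φ⁻¹(31) = 31^27 mod 53.
Repeated squaring mod 53: 31^1 ≡ 31, 31^2 ≡ 31² = 961 ≡ 7, 31^4 ≡ 7² = 49, 31^8 ≡ 49² = 2401 ≡ 16, 31^16 ≡ 16² = 256 ≡ 44. Since 27 = 16 + 8 + 2 + 1, 31^27 ≡ 44·16·7·31: 44·16 = 704 ≡ 15, then 15·7 = 105 ≡ 52, then 52·31 = 1612 ≡ 22. So 31^27 ≡ 22 (mod 53).
Hence φ⁻¹(31) = 22.

22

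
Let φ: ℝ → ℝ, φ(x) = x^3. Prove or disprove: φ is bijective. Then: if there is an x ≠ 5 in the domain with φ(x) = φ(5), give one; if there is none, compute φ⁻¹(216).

On ℝ, x ↦ x^3 is strictly increasing (injective) and for any y ∈ ℝ the 3rd root y^{1/3} lies in ℝ (surjective). So φ is bijective.
Since x ↦ x^3 is strictly increasing on ℝ, it is injective there, so no x ≠ 5 in the domain has φ(x) = φ(5). We therefore compute φ⁻¹(216) = 216^{1/3} = 6 (indeed 6^3 = 216).

6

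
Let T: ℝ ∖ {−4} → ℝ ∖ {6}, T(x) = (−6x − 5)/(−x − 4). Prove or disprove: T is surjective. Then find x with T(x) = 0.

For any y ≠ 6, solving y(−x − 4) = −6x − 5 for x gives a well-defined x ≠ −4. So T is surjective.
Solving T(x) = 0: cross-multiplying gives −6x − 5 = 0(−x − 4), which rearranges to −6x = 5, so x = −5/6.

-5/6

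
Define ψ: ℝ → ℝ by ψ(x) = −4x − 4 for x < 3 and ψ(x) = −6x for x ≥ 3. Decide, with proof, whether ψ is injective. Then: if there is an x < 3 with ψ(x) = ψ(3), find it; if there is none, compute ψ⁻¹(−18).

3

Both pieces are strictly decreasing (slopes −4 and −6), so each is injective on its own interval.
The left piece maps (−∞, 3) onto (−16, ∞); the right piece maps [3, ∞) onto (−∞, −18].
These images are disjoint, so no value is attained by both pieces. So ψ is injective.
Because the two images are disjoint, no x < 3 has ψ(x) = ψ(3), so we compute ψ⁻¹(−18): −18 lies in (−∞, −18], so solve −6x = −18: x = (−18 − 0)/(−6) = 3.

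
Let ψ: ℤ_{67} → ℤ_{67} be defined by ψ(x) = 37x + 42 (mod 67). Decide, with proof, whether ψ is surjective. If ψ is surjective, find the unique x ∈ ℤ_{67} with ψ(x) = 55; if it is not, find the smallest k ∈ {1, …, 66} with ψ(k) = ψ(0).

Since gcd(37, 67) = 1, 37 is invertible modulo 67. Euclid's algorithm: 67 = 1·37 + 30, 37 = 1·30 + 7, 30 = 4·7 + 2, 7 = 3·2 + 1; back-substituting gives 1 = 29·37 − 16·67, so 37⁻¹ ≡ 29 (mod 67).
Then y ↦ 29(y − 42) is a two-sided inverse to ψ, so every y ∈ ℤ_{67} has a preimage.
Therefore ψ is surjective.
Since ψ is surjective, we compute ψ⁻¹(55): solve 37x + 42 ≡ 55 (mod 67), i.e. 37x ≡ 13 (mod 67).
Multiplying by 37⁻¹ = 29 gives x ≡ 29·13 = 377 = 5·67 + 42 ≡ 42 (mod 67).
Check: ψ(42) = 37·42 + 42 = 1596 = 23·67 + 55 ≡ 55 (mod 67).

42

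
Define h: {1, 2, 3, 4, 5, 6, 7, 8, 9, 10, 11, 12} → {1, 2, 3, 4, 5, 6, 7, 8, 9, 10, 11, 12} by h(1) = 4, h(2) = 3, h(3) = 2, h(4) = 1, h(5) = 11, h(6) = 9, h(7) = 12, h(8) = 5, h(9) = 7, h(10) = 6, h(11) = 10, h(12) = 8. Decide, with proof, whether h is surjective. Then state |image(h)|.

12

Every element of the codomain has a preimage: 1 = h(4), 2 = h(3), 3 = h(2), 4 = h(1), 5 = h(8), 6 = h(10), 7 = h(9), 8 = h(12), 9 = h(6), 10 = h(11), 11 = h(5), 12 = h(7).
So h is surjective.
The image of h is {1, 2, 3, 4, 5, 6, 7, 8, 9, 10, 11, 12}, which has 12 elements.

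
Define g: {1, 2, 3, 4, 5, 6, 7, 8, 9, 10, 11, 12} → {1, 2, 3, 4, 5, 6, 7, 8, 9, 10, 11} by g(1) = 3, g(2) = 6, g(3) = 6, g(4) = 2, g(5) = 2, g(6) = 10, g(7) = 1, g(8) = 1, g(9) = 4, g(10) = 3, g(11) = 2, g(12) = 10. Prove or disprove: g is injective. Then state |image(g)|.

g(2) = 6 = g(3) with 2 ≠ 3, so g is not injective.
The image of g is {1, 2, 3, 4, 6, 10}, which has 6 elements.

6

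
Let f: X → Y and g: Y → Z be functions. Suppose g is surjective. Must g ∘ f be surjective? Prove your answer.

not surjective

No. Take X = {0}, Y = Z = {0, 1, 2, 3}, f(0) = 0, and g = identity (surjective).
Then (g ∘ f)(0) = 0, and 3 ∈ Z has no preimage under g ∘ f, so g ∘ f is not surjective.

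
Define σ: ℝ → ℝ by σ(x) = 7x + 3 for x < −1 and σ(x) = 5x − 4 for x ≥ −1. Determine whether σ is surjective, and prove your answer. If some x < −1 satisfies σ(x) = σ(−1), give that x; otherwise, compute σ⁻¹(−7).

-12/7

Both pieces are strictly increasing (slopes 7 and 5), so each is injective on its own interval.
The left piece maps (−∞, −1) onto (−∞, −4); the right piece maps [−1, ∞) onto [−9, ∞).
The union (−∞, −4) ∪ [−9, ∞) covers ℝ, so σ is surjective.
For the follow-up: the images overlap, so an x < −1 with σ(x) = σ(−1) exists. σ(−1) = −9; solving 7x + 3 = −9 for x < −1 gives x = (−9 − 3)/7 = −12/7.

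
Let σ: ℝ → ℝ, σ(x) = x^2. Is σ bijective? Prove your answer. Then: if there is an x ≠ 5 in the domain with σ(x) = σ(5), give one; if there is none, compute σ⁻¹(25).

-5

σ(5) = 25 = (−5)^2 = σ(−5) (since 2 is even), with 5 ≠ −5. So σ is not injective, hence not bijective.
For the follow-up, such an x exists: taking x = −5 ∈ ℝ gives σ(−5) = 25 = σ(5) with −5 ≠ 5.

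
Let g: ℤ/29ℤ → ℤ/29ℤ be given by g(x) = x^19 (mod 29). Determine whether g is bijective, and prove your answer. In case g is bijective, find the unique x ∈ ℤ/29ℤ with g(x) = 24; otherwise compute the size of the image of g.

20

Since 29 is prime, the nonzero elements of ℤ/29ℤ form a cyclic group of order 28.
As gcd(19, 28) = 1, raising to the 19th power is a bijection on this group: if s^19 ≡ t^19 then (st^{−1})^19 = 1, and the only element of order dividing gcd(19, 28) = 1 is 1, so s = t.
With g(0) = 0 this makes g injective on all of ℤ/29ℤ, hence bijective (finite equal-size domain and codomain). In particular g is bijective.
Since g is bijective, we find the preimage of 24. The inverse of x ↦ x^19 on (ℤ/29ℤ)^× is x ↦ x^3, because 19·3 = 57 = 2·28 + 1 ≡ 1 (mod 28) and x^{28} = 1 for x ≠ 0 (Fermat). So g⁻¹(24) = 24^3 mod 29.
Repeated squaring mod 29: 24^1 ≡ 24, 24^2 ≡ 24² = 576 ≡ 25. Since 3 = 2 + 1, 24^3 ≡ 25·24: 25·24 = 600 ≡ 20. So 24^3 ≡ 20 (mod 29).
Hence g⁻¹(24) = 20.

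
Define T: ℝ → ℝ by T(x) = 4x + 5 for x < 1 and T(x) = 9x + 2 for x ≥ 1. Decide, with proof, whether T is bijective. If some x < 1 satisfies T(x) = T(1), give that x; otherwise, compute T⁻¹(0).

Both pieces are strictly increasing (slopes 4 and 9), so each is injective on its own interval.
The left piece maps (−∞, 1) onto (−∞, 9); the right piece maps [1, ∞) onto [11, ∞).
The images leave a gap (9 has no preimage), so T is not surjective, hence not bijective.
Because the two images are disjoint, no x < 1 has T(x) = T(1), so we compute T⁻¹(0): 0 lies in (−∞, 9), so solve 4x + 5 = 0: x = (0 − 5)/4 = −5/4.

-5/4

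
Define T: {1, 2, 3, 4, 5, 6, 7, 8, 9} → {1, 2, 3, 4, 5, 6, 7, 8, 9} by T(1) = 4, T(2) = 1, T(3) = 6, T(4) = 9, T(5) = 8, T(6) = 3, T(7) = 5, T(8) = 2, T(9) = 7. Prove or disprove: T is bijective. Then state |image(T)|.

The values 4, 1, 6, 9, 8, 3, 5, 2, 7 are a permutation of {1, 2, 3, 4, 5, 6, 7, 8, 9}: each element appears exactly once.
So T is injective and surjective, hence bijective.
The image of T is {1, 2, 3, 4, 5, 6, 7, 8, 9}, which has 9 elements.

9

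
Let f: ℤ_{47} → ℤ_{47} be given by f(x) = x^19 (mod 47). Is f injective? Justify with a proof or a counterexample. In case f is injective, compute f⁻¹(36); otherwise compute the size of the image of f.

14

Since 47 is prime, the nonzero elements of ℤ_{47} form a cyclic group of order 46.
As gcd(19, 46) = 1, raising to the 19th power is a bijection on this group: if a^19 ≡ b^19 then (ab^{−1})^19 = 1, and the only element of order dividing gcd(19, 46) = 1 is 1, so a = b.
With f(0) = 0 this makes f injective on all of ℤ_{47}, hence bijective (finite equal-size domain and codomain). In particular f is injective.
Since f is injective, we find the preimage of 36. The inverse of x ↦ x^19 on (ℤ_{47})^× is x ↦ x^17, because 19·17 = 323 = 7·46 + 1 ≡ 1 (mod 46) and x^{46} = 1 for x ≠ 0 (Fermat). So f⁻¹(36) = 36^17 mod 47.
Repeated squaring mod 47: 36^1 ≡ 36, 36^2 ≡ 36² = 1296 ≡ 27, 36^4 ≡ 27² = 729 ≡ 24, 36^8 ≡ 24² = 576 ≡ 12, 36^16 ≡ 12² = 144 ≡ 3. Since 17 = 16 + 1, 36^17 ≡ 3·36: 3·36 = 108 ≡ 14. So 36^17 ≡ 14 (mod 47).
Hence f⁻¹(36) = 14.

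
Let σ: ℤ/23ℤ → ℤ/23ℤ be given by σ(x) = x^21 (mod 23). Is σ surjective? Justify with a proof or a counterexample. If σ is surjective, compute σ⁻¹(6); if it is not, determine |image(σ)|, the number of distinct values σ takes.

Since 23 is prime, the nonzero elements of ℤ/23ℤ form a cyclic group of order 22.
As gcd(21, 22) = 1, raising to the 21st power is a bijection on this group: if a^21 ≡ b^21 then (ab^{−1})^21 = 1, and the only element of order dividing gcd(21, 22) = 1 is 1, so a = b.
With σ(0) = 0 this makes σ injective on all of ℤ/23ℤ, hence bijective (finite equal-size domain and codomain). In particular σ is surjective.
Since σ is surjective, we find the preimage of 6. The inverse of x ↦ x^21 on (ℤ/23ℤ)^× is x ↦ x^21, because 21·21 = 441 = 20·22 + 1 ≡ 1 (mod 22) and x^{22} = 1 for x ≠ 0 (Fermat). So σ⁻¹(6) = 6^21 mod 23.
Repeated squaring mod 23: 6^1 ≡ 6, 6^2 ≡ 6² = 36 ≡ 13, 6^4 ≡ 13² = 169 ≡ 8, 6^8 ≡ 8² = 64 ≡ 18, 6^16 ≡ 18² = 324 ≡ 2. Since 21 = 16 + 4 + 1, 6^21 ≡ 2·8·6: 2·8 = 16, then 16·6 = 96 ≡ 4. So 6^21 ≡ 4 (mod 23).
Hence σ⁻¹(6) = 4.

4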